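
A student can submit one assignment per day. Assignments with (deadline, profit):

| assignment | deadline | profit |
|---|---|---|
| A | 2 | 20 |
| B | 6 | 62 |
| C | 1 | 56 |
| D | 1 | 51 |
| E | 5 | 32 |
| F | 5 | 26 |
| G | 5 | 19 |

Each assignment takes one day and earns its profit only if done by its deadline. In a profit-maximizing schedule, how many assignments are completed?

6

Profit order: B=62 C=56 D=51 E=32 F=26 A=20 G=19
Assign: B→slot 6, C→slot 1, D skipped, E→slot 5, F→slot 4, A→slot 2, G→slot 3.
Slots: [1:C] [2:A] [3:G] [4:F] [5:E] [6:B]
6 of 7 scheduled.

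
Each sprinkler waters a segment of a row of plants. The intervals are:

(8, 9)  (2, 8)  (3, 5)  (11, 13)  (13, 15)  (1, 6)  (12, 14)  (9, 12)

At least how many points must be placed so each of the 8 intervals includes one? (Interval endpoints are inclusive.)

Sort by right endpoint; whenever an interval is uncovered, place a point at its right end.
By right end: [3,5]  [1,6]  [2,8]  [8,9]  [9,12]  [11,13]  [12,14]  [13,15]
[3,5] uncovered → point at 5; [8,9] uncovered → point at 9; [11,13] uncovered → point at 13.
Points: 5, 9, 13 (3 total).

3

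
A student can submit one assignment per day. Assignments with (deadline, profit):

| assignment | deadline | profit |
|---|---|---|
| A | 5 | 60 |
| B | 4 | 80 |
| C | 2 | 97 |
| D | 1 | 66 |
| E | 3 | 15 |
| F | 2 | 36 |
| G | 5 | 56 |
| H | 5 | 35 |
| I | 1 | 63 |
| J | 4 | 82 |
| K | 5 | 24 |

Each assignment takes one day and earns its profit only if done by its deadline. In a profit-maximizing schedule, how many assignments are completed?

Take jobs in profit order; each goes to the latest open slot no later than its deadline.
Profit order: C=97 J=82 B=80 D=66 I=63 A=60 G=56 F=36 H=35 K=24 E=15
Assign: C→slot 2, J→slot 4, B→slot 3, D→slot 1, I skipped, A→slot 5, G skipped, F skipped, H skipped, K skipped, E skipped.
Slots: [1:D] [2:C] [3:B] [4:J] [5:A]
5 of 11 scheduled.

5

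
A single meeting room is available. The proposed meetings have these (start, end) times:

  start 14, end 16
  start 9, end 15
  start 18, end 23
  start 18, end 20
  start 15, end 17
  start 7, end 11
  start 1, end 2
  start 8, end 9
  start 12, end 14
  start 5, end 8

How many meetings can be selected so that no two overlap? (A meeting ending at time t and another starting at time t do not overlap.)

6

Sorted by end: (1,2)  (5,8)  (8,9)  (7,11)  (12,14)  (9,15)  (14,16)  (15,17)  (18,20)  (18,23)
take (1,2); take (5,8); take (8,9); take (12,14); take (14,16); take (18,20); skip (18,23).
Selected 6 meetings.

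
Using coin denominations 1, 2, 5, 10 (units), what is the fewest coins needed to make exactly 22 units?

3

22 − 2×10→2 − 1×2→0
Total coins = 2 + 1 = 3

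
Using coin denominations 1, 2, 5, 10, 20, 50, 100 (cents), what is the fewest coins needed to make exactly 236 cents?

6

Use the largest denomination that fits, subtract, and repeat.
236 − 2×100→36 − 1×20→16 − 1×10→6 − 1×5→1 − 1×1→0
Total coins = 2 + 1 + 1 + 1 + 1 = 6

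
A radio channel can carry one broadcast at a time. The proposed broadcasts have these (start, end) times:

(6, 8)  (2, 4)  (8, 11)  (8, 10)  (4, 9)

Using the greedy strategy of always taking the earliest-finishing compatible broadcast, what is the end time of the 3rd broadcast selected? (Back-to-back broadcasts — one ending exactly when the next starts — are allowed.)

10

Sorted by end: (2,4)  (6,8)  (4,9)  (8,10)  (8,11)
take (2,4); take (6,8); take (8,10).
Selected: (2,4) (6,8) (8,10)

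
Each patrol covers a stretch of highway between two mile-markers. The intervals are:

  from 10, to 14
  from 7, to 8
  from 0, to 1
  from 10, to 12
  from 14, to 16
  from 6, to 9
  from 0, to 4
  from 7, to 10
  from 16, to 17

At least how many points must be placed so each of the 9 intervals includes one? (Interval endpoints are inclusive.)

4

Sort by right endpoint; whenever an interval is uncovered, place a point at its right end.
Sorted: [0,1] [0,4] [7,8] [6,9] [7,10] [10,12] [10,14] [14,16] [16,17]
{[0,1],[0,4]} hit by 1; {[7,8],[6,9],[7,10]} hit by 8; {[10,12],[10,14]} hit by 12; {[14,16],[16,17]} hit by 16.
Points: 1, 8, 12, 16 (4 total).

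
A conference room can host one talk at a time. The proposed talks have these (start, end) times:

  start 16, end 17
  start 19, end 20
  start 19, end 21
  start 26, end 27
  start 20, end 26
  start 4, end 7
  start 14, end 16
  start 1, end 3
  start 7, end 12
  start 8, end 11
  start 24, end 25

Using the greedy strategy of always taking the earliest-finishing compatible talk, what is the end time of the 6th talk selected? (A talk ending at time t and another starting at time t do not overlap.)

Greedy by earliest finish: after sorting by end time, pick each interval compatible with the last pick.
Sorted by end: (1,3)  (4,7)  (8,11)  (7,12)  (14,16)  (16,17)  (19,20)  (19,21)  (24,25)  (20,26)  (26,27)
take (1,3); take (4,7); take (8,11); take (14,16); take (16,17); take (19,20); take (24,25); take (26,27).
Selected: (1,3) (4,7) (8,11) (14,16) (16,17) (19,20) (24,25) (26,27)

20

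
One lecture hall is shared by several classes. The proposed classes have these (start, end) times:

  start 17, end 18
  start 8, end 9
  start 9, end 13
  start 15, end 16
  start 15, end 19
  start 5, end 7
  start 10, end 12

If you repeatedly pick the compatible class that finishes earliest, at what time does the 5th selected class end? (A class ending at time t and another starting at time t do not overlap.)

By end time: (5,7), (8,9), (10,12), (9,13), (15,16), (17,18), (15,19).
Pick (5,7); next start ≥ 7 → (8,9); next start ≥ 9 → (10,12); next start ≥ 12 → (15,16); next start ≥ 16 → (17,18).
Selected: (5,7) (8,9) (10,12) (15,16) (17,18)

18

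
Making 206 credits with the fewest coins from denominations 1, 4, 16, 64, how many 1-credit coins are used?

206 = 3×64 + 3×4 + 2×1
Count of 1: 2

2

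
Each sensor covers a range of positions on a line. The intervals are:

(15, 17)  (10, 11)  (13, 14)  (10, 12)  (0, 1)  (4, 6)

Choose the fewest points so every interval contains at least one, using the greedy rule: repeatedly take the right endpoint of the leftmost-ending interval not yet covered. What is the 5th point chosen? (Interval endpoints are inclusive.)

Process intervals by earliest right end; each time one isn't hit yet, stab at its right endpoint.
Sorted: [0,1] [4,6] [10,11] [10,12] [13,14] [15,17]
{[0,1]} hit by 1; {[4,6]} hit by 6; {[10,11],[10,12]} hit by 11; {[13,14]} hit by 14; {[15,17]} hit by 17.
Points: 1, 6, 11, 14, 17 (5 total).

17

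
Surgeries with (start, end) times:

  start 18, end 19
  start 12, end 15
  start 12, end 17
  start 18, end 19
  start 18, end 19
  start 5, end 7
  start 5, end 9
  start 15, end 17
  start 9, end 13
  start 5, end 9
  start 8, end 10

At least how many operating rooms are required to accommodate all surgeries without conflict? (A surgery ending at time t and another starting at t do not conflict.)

The answer is the maximum number of intervals overlapping at any instant.
Events (time:±→running): 5:+→1 5:+→2 5:+→3 … peak 3.

3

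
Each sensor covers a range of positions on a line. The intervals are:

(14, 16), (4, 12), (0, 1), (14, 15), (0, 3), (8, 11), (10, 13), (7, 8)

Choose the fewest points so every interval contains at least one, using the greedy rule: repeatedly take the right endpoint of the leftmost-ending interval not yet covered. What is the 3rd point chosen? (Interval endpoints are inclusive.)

13

Process intervals by earliest right end; each time one isn't hit yet, stab at its right endpoint.
Sorted: [0,1] [0,3] [7,8] [8,11] [4,12] [10,13] [14,15] [14,16]
{[0,1],[0,3]} hit by 1; {[7,8],[8,11],[4,12]} hit by 8; {[10,13]} hit by 13; {[14,15],[14,16]} hit by 15.
Points: 1, 8, 13, 15 (4 total).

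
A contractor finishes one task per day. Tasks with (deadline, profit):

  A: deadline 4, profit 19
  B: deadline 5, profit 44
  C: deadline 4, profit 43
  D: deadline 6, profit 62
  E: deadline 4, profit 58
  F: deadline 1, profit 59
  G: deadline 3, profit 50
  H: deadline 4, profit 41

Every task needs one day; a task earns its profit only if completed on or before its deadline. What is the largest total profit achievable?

Take jobs in profit order; each goes to the latest open slot no later than its deadline.
By profit: D(d6,62), F(d1,59), E(d4,58), G(d3,50), B(d5,44), C(d4,43), H(d4,41), A(d4,19)
D→slot 6; F→slot 1; E→slot 4; G→slot 3; B→slot 5; C→slot 2; H skipped; A skipped.
Profit = 59 + 43 + 50 + 58 + 44 + 62 = 316

316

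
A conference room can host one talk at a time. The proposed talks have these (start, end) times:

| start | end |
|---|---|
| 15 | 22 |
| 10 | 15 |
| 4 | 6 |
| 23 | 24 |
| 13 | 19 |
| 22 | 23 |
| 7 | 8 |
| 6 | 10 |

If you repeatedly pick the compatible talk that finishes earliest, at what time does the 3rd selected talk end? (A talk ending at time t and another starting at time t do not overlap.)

Sort by end time and greedily take each interval whose start is ≥ the last chosen end.
Sorted by end: (4,6)  (7,8)  (6,10)  (10,15)  (13,19)  (15,22)  (22,23)  (23,24)
take (4,6); take (7,8); take (10,15); take (15,22); take (22,23); take (23,24).
Selected: (4,6) (7,8) (10,15) (15,22) (22,23) (23,24)

15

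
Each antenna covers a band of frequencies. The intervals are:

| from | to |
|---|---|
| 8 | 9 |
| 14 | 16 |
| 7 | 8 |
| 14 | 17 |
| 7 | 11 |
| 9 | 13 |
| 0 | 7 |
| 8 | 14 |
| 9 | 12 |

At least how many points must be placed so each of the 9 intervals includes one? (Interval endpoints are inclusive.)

3

Sorted: [0,7] [7,8] [8,9] [7,11] [9,12] [9,13] [8,14] [14,16] [14,17]
{[0,7],[7,8]} hit by 7; {[8,9],[7,11],[9,12],[9,13],[8,14]} hit by 9; {[14,16],[14,17]} hit by 16.
Points: 7, 9, 16 (3 total).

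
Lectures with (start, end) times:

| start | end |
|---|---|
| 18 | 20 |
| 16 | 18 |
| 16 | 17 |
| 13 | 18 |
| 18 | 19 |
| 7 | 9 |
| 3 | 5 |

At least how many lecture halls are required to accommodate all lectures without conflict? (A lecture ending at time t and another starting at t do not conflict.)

starts: [3, 7, 13, 16, 16, 18, 18]
ends:   [5, 9, 17, 18, 18, 19, 20]
s3→1 e5→0 s7→1 e9→0 s13→1 s16→2 s16→3  — peak 3.

3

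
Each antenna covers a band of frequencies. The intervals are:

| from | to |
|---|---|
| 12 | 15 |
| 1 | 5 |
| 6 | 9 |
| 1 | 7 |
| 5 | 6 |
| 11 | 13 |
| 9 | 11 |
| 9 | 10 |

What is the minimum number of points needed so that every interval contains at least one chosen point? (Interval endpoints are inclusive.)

3

By right end: [1,5]  [5,6]  [1,7]  [6,9]  [9,10]  [9,11]  [11,13]  [12,15]
[1,5] uncovered → point at 5; [6,9] uncovered → point at 9; [11,13] uncovered → point at 13.
Points: 5, 9, 13 (3 total).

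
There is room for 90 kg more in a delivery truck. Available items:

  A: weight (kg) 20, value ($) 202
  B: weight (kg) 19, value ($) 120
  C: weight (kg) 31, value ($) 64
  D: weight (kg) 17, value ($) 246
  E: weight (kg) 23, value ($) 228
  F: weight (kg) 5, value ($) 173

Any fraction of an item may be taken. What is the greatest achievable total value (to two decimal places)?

Greedy by value/weight ratio, highest first.
Ratios (sorted): F 34.60, D 14.47, A 10.10, E 9.91, B 6.32, C 2.06
take F (5 @ 173); take D (17 @ 246); take A (20 @ 202); take E (23 @ 228); take B (19 @ 120); take 6/31 of C → 12.39. Capacity used 90/90.
Total value = 981.39

981.39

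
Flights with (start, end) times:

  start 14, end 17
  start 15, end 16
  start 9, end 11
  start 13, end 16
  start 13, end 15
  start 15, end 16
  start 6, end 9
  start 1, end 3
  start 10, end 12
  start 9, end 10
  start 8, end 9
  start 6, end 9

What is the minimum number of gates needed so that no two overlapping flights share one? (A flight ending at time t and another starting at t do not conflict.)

Events (time:±→running): 1:+→1 3:-→0 6:+→1 6:+→2 8:+→3 9:-→2 9:-→1 9:-→0 9:+→1 9:+→2 10:-→1 10:+→2 11:-→1 12:-→0 13:+→1 13:+→2 14:+→3 15:-→2 15:+→3 15:+→4 … peak 4.

4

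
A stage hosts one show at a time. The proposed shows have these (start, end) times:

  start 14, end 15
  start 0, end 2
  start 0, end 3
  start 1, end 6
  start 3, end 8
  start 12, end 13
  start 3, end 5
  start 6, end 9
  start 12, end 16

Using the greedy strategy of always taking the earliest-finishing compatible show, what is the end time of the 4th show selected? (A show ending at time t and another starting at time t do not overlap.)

Order by finish time; keep every interval that doesn't clash with the previous kept one.
Sorted by end: (0,2)  (0,3)  (3,5)  (1,6)  (3,8)  (6,9)  (12,13)  (14,15)  (12,16)
take (0,2); take (3,5); skip (1,6); take (6,9); take (12,13); take (14,15).
Selected: (0,2) (3,5) (6,9) (12,13) (14,15)

13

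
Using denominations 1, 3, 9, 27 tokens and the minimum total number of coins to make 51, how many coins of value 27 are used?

Greedy: take as many of the largest coin as possible, then repeat with the remainder.
51 = 1×27 + 2×9 + 2×3
Count of 27: 1

1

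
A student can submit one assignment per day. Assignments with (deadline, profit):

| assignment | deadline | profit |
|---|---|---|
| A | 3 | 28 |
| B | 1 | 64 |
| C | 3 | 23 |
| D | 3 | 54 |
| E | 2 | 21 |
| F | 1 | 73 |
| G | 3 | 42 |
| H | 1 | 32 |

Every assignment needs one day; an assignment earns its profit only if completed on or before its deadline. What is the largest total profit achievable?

Take jobs in profit order; each goes to the latest open slot no later than its deadline.
Profit order: F=73 B=64 D=54 G=42 H=32 A=28 C=23 E=21
Assign: F→slot 1, B skipped, D→slot 3, G→slot 2, H skipped, A skipped, C skipped, E skipped.
Slots: [1:F] [2:G] [3:D]
Profit = 73 + 42 + 54 = 169

169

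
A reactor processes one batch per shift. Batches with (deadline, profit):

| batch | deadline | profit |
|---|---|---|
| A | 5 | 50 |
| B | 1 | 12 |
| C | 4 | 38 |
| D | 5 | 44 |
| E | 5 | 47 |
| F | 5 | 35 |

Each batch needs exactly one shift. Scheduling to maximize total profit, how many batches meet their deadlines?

5

By profit: A(d5,50), E(d5,47), D(d5,44), C(d4,38), F(d5,35), B(d1,12)
A→slot 5; E→slot 4; D→slot 3; C→slot 2; F→slot 1; B skipped.
5 of 6 scheduled.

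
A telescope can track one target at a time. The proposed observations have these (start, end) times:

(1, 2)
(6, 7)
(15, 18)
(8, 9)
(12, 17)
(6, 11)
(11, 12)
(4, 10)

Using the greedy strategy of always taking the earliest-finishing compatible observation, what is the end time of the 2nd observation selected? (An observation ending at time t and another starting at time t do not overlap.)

Greedy by earliest finish: after sorting by end time, pick each interval compatible with the last pick.
Sorted by end: (1,2)  (6,7)  (8,9)  (4,10)  (6,11)  (11,12)  (12,17)  (15,18)
take (1,2); take (6,7); take (8,9); skip (4,10); take (11,12); take (12,17).
Selected: (1,2) (6,7) (8,9) (11,12) (12,17)

7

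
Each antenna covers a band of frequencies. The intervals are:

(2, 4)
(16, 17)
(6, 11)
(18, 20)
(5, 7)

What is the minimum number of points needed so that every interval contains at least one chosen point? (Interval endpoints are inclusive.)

Sort by right endpoint; whenever an interval is uncovered, place a point at its right end.
Sorted: [2,4] [5,7] [6,11] [16,17] [18,20]
{[2,4]} hit by 4; {[5,7],[6,11]} hit by 7; {[16,17]} hit by 17; {[18,20]} hit by 20.
Points: 4, 7, 17, 20 (4 total).

4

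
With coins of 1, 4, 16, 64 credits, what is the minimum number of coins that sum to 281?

281 = 4×64 + 1×16 + 2×4 + 1×1
Total coins = 4 + 1 + 2 + 1 = 8

8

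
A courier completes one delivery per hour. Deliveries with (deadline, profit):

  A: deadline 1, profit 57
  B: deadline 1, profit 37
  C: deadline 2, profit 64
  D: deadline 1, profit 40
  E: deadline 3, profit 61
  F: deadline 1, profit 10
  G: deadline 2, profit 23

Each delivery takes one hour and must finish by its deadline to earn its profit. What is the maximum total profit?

182

By profit: C(d2,64), E(d3,61), A(d1,57), D(d1,40), B(d1,37), G(d2,23), F(d1,10)
C→slot 2; E→slot 3; A→slot 1; D skipped; B skipped; G skipped; F skipped.
Profit = 57 + 64 + 61 = 182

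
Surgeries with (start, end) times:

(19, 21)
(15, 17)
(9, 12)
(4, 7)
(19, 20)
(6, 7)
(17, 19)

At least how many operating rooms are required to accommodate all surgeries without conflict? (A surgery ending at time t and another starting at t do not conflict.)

2

starts: [4, 6, 9, 15, 17, 19, 19]
ends:   [7, 7, 12, 17, 19, 20, 21]
s4→1 s6→2  — peak 2.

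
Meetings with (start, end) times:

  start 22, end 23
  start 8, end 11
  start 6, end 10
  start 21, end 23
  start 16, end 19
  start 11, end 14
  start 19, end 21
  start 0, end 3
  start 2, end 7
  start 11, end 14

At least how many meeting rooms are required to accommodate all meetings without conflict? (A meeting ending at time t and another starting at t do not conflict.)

Events (time:±→running): 0:+→1 2:+→2 … peak 2.

2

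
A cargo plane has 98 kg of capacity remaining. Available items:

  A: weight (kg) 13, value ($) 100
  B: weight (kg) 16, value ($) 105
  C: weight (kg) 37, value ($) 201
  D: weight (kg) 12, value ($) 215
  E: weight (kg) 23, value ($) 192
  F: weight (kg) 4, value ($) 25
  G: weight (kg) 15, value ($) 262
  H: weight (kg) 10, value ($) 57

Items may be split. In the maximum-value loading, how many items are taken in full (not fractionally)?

Order: D (215/12=17.92) > G (262/15=17.47) > E (192/23=8.35) > A (100/13=7.69) > B (105/16=6.56) > F (25/4=6.25) > H (57/10=5.70) > C (201/37=5.43)
Fill: take D (12 @ 215) → take G (15 @ 262) → take E (23 @ 192) → take A (13 @ 100) → take B (16 @ 105) → take F (4 @ 25) → take H (10 @ 57) → take 5/37 of C → 27.16; 98/98 used.
7 item(s) taken whole; one partial (take 5/37 of C).

7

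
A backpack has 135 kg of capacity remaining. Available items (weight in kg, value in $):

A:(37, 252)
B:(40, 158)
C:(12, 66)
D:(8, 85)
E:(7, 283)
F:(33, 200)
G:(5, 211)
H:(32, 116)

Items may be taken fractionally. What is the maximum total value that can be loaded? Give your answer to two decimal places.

Order: G (211/5=42.20) > E (283/7=40.43) > D (85/8=10.62) > A (252/37=6.81) > F (200/33=6.06) > C (66/12=5.50) > B (158/40=3.95) > H (116/32=3.62)
Fill: take G (5 @ 211) → take E (7 @ 283) → take D (8 @ 85) → take A (37 @ 252) → take F (33 @ 200) → take C (12 @ 66) → take 33/40 of B → 130.35; 135/135 used.
Total value = 1227.35

1227.35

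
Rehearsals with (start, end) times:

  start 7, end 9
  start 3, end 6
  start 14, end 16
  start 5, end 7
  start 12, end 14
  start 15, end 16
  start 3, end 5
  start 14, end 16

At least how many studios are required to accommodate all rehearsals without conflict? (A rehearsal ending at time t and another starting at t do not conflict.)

Count concurrent intervals with a sweep; the peak is the room count.
Events (time:±→running): 3:+→1 3:+→2 5:-→1 5:+→2 6:-→1 7:-→0 7:+→1 9:-→0 12:+→1 14:-→0 14:+→1 14:+→2 15:+→3 … peak 3.

3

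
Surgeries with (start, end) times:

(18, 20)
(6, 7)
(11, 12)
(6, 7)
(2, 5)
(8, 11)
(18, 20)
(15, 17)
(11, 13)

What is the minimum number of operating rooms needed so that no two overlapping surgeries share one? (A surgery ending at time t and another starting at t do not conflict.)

The answer is the maximum number of intervals overlapping at any instant.
starts: [2, 6, 6, 8, 11, 11, 15, 18, 18]
ends:   [5, 7, 7, 11, 12, 13, 17, 20, 20]
s2→1 e5→0 s6→1 s6→2  — peak 2.

2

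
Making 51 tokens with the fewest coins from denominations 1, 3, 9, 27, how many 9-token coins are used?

51 = 1×27 + 2×9 + 2×3
Count of 9: 2

2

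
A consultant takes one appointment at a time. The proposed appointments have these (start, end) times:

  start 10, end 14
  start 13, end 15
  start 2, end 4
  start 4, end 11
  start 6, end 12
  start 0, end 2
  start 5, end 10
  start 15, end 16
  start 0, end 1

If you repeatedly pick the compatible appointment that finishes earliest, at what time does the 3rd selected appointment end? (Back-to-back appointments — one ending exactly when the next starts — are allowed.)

Sorted by end: (0,1)  (0,2)  (2,4)  (5,10)  (4,11)  (6,12)  (10,14)  (13,15)  (15,16)
take (0,1); take (2,4); take (5,10); skip (4,11); skip (6,12); take (10,14); take (15,16).
Selected: (0,1) (2,4) (5,10) (10,14) (15,16)

10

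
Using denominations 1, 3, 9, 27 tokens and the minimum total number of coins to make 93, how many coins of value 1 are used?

0

Greedy: take as many of the largest coin as possible, then repeat with the remainder.
93 = 3×27 + 1×9 + 1×3
Count of 1: 0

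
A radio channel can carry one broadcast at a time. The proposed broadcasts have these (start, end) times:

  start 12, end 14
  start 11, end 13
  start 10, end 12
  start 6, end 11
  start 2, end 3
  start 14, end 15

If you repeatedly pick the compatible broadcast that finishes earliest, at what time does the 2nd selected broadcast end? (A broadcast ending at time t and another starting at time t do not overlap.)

11

By end time: (2,3), (6,11), (10,12), (11,13), (12,14), (14,15).
Pick (2,3); next start ≥ 3 → (6,11); next start ≥ 11 → (11,13); next start ≥ 13 → (14,15).
Selected: (2,3) (6,11) (11,13) (14,15)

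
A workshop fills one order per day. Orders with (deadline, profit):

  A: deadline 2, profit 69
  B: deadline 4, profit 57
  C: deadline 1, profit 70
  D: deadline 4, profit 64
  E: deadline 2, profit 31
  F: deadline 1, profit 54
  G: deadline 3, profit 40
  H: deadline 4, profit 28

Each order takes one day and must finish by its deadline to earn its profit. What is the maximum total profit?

260

Take jobs in profit order; each goes to the latest open slot no later than its deadline.
Profit order: C=70 A=69 D=64 B=57 F=54 G=40 E=31 H=28
Assign: C→slot 1, A→slot 2, D→slot 4, B→slot 3, F skipped, G skipped, E skipped, H skipped.
Slots: [1:C] [2:A] [3:B] [4:D]
Profit = 70 + 69 + 57 + 64 = 260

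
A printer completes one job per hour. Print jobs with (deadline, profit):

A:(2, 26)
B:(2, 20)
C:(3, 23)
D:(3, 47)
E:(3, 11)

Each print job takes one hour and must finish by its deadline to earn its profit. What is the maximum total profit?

By profit: D(d3,47), A(d2,26), C(d3,23), B(d2,20), E(d3,11)
D→slot 3; A→slot 2; C→slot 1; B skipped; E skipped.
Profit = 23 + 26 + 47 = 96

96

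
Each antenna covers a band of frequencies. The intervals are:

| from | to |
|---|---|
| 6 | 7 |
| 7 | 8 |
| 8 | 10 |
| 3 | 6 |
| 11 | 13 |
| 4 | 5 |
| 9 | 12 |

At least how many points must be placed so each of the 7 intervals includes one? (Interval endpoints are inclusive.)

Process intervals by earliest right end; each time one isn't hit yet, stab at its right endpoint.
Sorted: [4,5] [3,6] [6,7] [7,8] [8,10] [9,12] [11,13]
{[4,5],[3,6]} hit by 5; {[6,7],[7,8]} hit by 7; {[8,10],[9,12]} hit by 10; {[11,13]} hit by 13.
Points: 5, 7, 10, 13 (4 total).

4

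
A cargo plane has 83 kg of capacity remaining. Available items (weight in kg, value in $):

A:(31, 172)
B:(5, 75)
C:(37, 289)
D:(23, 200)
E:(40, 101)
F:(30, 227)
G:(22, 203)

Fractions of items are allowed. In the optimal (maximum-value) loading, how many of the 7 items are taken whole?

3

Greedy by value/weight ratio, highest first.
Ratios (sorted): B 15.00, G 9.23, D 8.70, C 7.81, F 7.57, A 5.55, E 2.52
take B (5 @ 75); take G (22 @ 203); take D (23 @ 200); take 33/37 of C → 257.76. Capacity used 83/83.
3 item(s) taken whole; one partial (take 33/37 of C).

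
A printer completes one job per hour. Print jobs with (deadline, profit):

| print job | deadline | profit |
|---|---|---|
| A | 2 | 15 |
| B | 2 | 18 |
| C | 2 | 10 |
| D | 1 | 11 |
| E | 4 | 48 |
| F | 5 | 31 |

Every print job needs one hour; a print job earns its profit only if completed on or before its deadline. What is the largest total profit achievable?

Take jobs in profit order; each goes to the latest open slot no later than its deadline.
Profit order: E=48 F=31 B=18 A=15 D=11 C=10
Assign: E→slot 4, F→slot 5, B→slot 2, A→slot 1, D skipped, C skipped.
Slots: [1:A] [2:B] [4:E] [5:F]
Profit = 15 + 18 + 48 + 31 = 112

112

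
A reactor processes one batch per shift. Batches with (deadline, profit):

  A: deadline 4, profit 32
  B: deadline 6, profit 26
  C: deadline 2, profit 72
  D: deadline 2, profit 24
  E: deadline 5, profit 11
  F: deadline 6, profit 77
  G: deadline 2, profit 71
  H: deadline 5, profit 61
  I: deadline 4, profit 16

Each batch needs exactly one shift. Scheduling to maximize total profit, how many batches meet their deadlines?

6

Sort by profit descending; place each in the latest free slot ≤ its deadline.
By profit: F(d6,77), C(d2,72), G(d2,71), H(d5,61), A(d4,32), B(d6,26), D(d2,24), I(d4,16), E(d5,11)
F→slot 6; C→slot 2; G→slot 1; H→slot 5; A→slot 4; B→slot 3; D skipped; I skipped; E skipped.
6 of 9 scheduled.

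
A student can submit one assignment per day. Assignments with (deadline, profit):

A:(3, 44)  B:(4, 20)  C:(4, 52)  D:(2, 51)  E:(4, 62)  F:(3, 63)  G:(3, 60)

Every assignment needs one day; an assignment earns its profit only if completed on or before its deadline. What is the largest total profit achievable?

Sort by profit descending; place each in the latest free slot ≤ its deadline.
By profit: F(d3,63), E(d4,62), G(d3,60), C(d4,52), D(d2,51), A(d3,44), B(d4,20)
F→slot 3; E→slot 4; G→slot 2; C→slot 1; D skipped; A skipped; B skipped.
Profit = 52 + 60 + 63 + 62 = 237

237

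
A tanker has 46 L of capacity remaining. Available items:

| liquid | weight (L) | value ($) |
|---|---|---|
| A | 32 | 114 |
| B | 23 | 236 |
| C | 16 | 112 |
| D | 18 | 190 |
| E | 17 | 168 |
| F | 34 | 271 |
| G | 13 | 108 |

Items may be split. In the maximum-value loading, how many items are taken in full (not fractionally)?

2

Greedy by value/weight ratio, highest first.
Order: D (190/18=10.56) > B (236/23=10.26) > E (168/17=9.88) > G (108/13=8.31) > F (271/34=7.97) > C (112/16=7.00) > A (114/32=3.56)
Fill: take D (18 @ 190) → take B (23 @ 236) → take 5/17 of E → 49.41; 46/46 used.
2 item(s) taken whole; one partial (take 5/17 of E).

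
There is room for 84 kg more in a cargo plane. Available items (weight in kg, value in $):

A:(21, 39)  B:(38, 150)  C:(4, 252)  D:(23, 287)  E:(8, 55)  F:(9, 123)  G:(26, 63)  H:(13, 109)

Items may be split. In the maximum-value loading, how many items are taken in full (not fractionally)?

Order: C (252/4=63.00) > F (123/9=13.67) > D (287/23=12.48) > H (109/13=8.38) > E (55/8=6.88) > B (150/38=3.95) > G (63/26=2.42) > A (39/21=1.86)
Fill: take C (4 @ 252) → take F (9 @ 123) → take D (23 @ 287) → take H (13 @ 109) → take E (8 @ 55) → take 27/38 of B → 106.58; 84/84 used.
5 item(s) taken whole; one partial (take 27/38 of B).

5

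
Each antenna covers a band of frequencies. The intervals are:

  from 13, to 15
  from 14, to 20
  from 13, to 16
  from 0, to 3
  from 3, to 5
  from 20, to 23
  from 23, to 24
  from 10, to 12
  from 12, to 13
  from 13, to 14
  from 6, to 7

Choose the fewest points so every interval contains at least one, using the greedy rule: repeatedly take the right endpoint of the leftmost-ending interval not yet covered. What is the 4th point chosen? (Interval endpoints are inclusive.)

14

Sorted: [0,3] [3,5] [6,7] [10,12] [12,13] [13,14] [13,15] [13,16] [14,20] [20,23] [23,24]
{[0,3],[3,5]} hit by 3; {[6,7]} hit by 7; {[10,12],[12,13]} hit by 12; {[13,14],[13,15],[13,16],[14,20]} hit by 14; {[20,23],[23,24]} hit by 23.
Points: 3, 7, 12, 14, 23 (5 total).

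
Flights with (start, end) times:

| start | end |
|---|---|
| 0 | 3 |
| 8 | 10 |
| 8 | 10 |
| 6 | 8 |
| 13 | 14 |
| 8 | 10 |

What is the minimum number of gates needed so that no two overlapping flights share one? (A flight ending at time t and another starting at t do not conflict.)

Events (time:±→running): 0:+→1 3:-→0 6:+→1 8:-→0 8:+→1 8:+→2 8:+→3 … peak 3.

3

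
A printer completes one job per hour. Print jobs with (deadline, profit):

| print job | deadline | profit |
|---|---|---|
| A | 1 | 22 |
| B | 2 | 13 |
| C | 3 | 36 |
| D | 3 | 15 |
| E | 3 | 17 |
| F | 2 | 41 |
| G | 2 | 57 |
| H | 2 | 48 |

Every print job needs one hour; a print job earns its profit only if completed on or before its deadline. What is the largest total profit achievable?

Profit order: G=57 H=48 F=41 C=36 A=22 E=17 D=15 B=13
Assign: G→slot 2, H→slot 1, F skipped, C→slot 3, A skipped, E skipped, D skipped, B skipped.
Slots: [1:H] [2:G] [3:C]
Profit = 48 + 57 + 36 = 141

141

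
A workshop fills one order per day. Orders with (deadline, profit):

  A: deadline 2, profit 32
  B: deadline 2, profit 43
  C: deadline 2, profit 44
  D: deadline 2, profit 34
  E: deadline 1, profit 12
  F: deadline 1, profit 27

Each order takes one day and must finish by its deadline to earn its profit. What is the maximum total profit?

Profit order: C=44 B=43 D=34 A=32 F=27 E=12
Assign: C→slot 2, B→slot 1, D skipped, A skipped, F skipped, E skipped.
Slots: [1:B] [2:C]
Profit = 43 + 44 = 87

87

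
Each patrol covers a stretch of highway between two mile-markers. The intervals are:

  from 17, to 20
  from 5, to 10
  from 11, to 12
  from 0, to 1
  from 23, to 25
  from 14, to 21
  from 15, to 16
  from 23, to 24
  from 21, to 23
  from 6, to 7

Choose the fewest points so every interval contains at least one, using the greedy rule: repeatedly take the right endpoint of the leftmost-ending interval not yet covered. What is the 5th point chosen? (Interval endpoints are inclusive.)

20

Process intervals by earliest right end; each time one isn't hit yet, stab at its right endpoint.
By right end: [0,1]  [6,7]  [5,10]  [11,12]  [15,16]  [17,20]  [14,21]  [21,23]  [23,24]  [23,25]
[0,1] uncovered → point at 1; [6,7] uncovered → point at 7; [11,12] uncovered → point at 12; [15,16] uncovered → point at 16; [17,20] uncovered → point at 20; [21,23] uncovered → point at 23.
Points: 1, 7, 12, 16, 20, 23 (6 total).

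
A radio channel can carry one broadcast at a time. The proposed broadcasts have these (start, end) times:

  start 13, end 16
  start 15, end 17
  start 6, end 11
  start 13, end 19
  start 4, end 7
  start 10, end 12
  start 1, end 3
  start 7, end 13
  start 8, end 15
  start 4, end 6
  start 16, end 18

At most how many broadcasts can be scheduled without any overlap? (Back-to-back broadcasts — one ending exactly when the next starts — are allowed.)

5

By end time: (1,3), (4,6), (4,7), (6,11), (10,12), (7,13), (8,15), (13,16), (15,17), (16,18), (13,19).
Pick (1,3); next start ≥ 3 → (4,6); next start ≥ 6 → (6,11); next start ≥ 11 → (13,16); next start ≥ 16 → (16,18).
Selected 5 broadcasts.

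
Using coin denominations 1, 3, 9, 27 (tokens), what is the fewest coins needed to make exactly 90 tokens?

90 − 3×27→9 − 1×9→0
Total coins = 3 + 1 = 4

4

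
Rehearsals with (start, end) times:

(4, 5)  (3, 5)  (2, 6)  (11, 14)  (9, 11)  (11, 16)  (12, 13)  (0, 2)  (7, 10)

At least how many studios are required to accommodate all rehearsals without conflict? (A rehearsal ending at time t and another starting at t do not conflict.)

3

Events (time:±→running): 0:+→1 2:-→0 2:+→1 3:+→2 4:+→3 … peak 3.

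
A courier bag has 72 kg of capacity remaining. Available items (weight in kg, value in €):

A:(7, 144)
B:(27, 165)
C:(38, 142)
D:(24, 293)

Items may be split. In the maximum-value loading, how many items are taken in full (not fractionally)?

Order: A (144/7=20.57) > D (293/24=12.21) > B (165/27=6.11) > C (142/38=3.74)
Fill: take A (7 @ 144) → take D (24 @ 293) → take B (27 @ 165) → take 14/38 of C → 52.32; 72/72 used.
3 item(s) taken whole; one partial (take 14/38 of C).

3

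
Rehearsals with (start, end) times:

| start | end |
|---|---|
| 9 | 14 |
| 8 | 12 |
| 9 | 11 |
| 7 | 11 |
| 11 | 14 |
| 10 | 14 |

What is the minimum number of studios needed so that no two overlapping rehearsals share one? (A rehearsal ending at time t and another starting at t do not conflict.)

Events (time:±→running): 7:+→1 8:+→2 9:+→3 9:+→4 10:+→5 … peak 5.

5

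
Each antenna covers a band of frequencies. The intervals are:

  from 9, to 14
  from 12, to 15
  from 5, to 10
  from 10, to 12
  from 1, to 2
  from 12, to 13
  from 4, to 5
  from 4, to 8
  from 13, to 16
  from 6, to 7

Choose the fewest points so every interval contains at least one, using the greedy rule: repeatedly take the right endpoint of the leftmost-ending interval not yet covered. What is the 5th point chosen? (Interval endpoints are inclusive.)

16

Process intervals by earliest right end; each time one isn't hit yet, stab at its right endpoint.
Sorted: [1,2] [4,5] [6,7] [4,8] [5,10] [10,12] [12,13] [9,14] [12,15] [13,16]
{[1,2]} hit by 2; {[4,5]} hit by 5; {[6,7],[4,8],[5,10]} hit by 7; {[10,12],[12,13],[9,14],[12,15]} hit by 12; {[13,16]} hit by 16.
Points: 2, 5, 7, 12, 16 (5 total).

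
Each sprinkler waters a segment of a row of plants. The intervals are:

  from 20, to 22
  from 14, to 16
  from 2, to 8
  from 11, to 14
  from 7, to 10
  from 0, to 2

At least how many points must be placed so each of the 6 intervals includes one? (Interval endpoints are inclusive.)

4

Sort by right endpoint; whenever an interval is uncovered, place a point at its right end.
By right end: [0,2]  [2,8]  [7,10]  [11,14]  [14,16]  [20,22]
[0,2] uncovered → point at 2; [7,10] uncovered → point at 10; [11,14] uncovered → point at 14; [20,22] uncovered → point at 22.
Points: 2, 10, 14, 22 (4 total).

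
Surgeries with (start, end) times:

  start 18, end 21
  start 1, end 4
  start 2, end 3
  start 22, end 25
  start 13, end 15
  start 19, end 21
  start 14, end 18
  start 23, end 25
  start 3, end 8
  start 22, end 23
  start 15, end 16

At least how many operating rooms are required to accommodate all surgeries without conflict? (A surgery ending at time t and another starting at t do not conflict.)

The answer is the maximum number of intervals overlapping at any instant.
Events (time:±→running): 1:+→1 2:+→2 … peak 2.

2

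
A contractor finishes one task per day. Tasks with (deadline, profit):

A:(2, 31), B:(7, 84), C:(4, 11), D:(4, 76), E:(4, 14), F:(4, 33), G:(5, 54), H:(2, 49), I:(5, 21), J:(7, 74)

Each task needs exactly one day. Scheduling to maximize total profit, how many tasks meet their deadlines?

Take jobs in profit order; each goes to the latest open slot no later than its deadline.
By profit: B(d7,84), D(d4,76), J(d7,74), G(d5,54), H(d2,49), F(d4,33), A(d2,31), I(d5,21), E(d4,14), C(d4,11)
B→slot 7; D→slot 4; J→slot 6; G→slot 5; H→slot 2; F→slot 3; A→slot 1; I skipped; E skipped; C skipped.
7 of 10 scheduled.

7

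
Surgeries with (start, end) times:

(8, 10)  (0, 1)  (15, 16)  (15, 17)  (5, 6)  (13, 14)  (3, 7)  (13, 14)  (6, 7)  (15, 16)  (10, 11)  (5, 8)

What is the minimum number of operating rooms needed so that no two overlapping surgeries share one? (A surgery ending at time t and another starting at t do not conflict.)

3

Events (time:±→running): 0:+→1 1:-→0 3:+→1 5:+→2 5:+→3 … peak 3.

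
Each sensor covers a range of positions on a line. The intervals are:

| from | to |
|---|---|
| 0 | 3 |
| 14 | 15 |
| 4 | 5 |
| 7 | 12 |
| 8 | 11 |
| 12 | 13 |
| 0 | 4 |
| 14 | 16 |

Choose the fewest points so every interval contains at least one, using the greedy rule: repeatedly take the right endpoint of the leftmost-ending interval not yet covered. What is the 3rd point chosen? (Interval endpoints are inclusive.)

11

Process intervals by earliest right end; each time one isn't hit yet, stab at its right endpoint.
By right end: [0,3]  [0,4]  [4,5]  [8,11]  [7,12]  [12,13]  [14,15]  [14,16]
[0,3] uncovered → point at 3; [4,5] uncovered → point at 5; [8,11] uncovered → point at 11; [12,13] uncovered → point at 13; [14,15] uncovered → point at 15.
Points: 3, 5, 11, 13, 15 (5 total).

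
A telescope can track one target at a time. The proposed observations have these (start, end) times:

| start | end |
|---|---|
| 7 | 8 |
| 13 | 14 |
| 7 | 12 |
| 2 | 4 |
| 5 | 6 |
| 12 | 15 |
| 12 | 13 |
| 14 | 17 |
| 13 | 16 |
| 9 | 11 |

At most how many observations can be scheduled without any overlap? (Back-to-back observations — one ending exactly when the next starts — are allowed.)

7

Order by finish time; keep every interval that doesn't clash with the previous kept one.
By end time: (2,4), (5,6), (7,8), (9,11), (7,12), (12,13), (13,14), (12,15), (13,16), (14,17).
Pick (2,4); next start ≥ 4 → (5,6); next start ≥ 6 → (7,8); next start ≥ 8 → (9,11); next start ≥ 11 → (12,13); next start ≥ 13 → (13,14); next start ≥ 14 → (14,17).
Selected 7 observations.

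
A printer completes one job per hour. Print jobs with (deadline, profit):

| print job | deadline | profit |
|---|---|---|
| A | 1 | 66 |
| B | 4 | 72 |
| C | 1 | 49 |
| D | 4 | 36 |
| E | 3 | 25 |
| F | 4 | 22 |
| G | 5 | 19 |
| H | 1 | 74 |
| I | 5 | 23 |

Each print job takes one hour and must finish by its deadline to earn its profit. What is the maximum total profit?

230

Take jobs in profit order; each goes to the latest open slot no later than its deadline.
Profit order: H=74 B=72 A=66 C=49 D=36 E=25 I=23 F=22 G=19
Assign: H→slot 1, B→slot 4, A skipped, C skipped, D→slot 3, E→slot 2, I→slot 5, F skipped, G skipped.
Slots: [1:H] [2:E] [3:D] [4:B] [5:I]
Profit = 74 + 25 + 36 + 72 + 23 = 230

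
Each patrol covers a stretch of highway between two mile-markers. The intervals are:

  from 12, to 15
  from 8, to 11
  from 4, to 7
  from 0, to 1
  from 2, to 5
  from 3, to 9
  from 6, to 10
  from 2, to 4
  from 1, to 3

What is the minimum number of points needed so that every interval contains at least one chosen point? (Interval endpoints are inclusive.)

4

Sort by right endpoint; whenever an interval is uncovered, place a point at its right end.
Sorted: [0,1] [1,3] [2,4] [2,5] [4,7] [3,9] [6,10] [8,11] [12,15]
{[0,1],[1,3]} hit by 1; {[2,4],[2,5],[4,7],[3,9]} hit by 4; {[6,10],[8,11]} hit by 10; {[12,15]} hit by 15.
Points: 1, 4, 10, 15 (4 total).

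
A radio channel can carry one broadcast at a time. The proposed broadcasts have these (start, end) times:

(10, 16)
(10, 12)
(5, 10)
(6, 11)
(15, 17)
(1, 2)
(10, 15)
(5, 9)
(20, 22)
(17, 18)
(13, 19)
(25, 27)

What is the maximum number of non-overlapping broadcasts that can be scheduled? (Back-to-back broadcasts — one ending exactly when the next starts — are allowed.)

7

Greedy by earliest finish: after sorting by end time, pick each interval compatible with the last pick.
By end time: (1,2), (5,9), (5,10), (6,11), (10,12), (10,15), (10,16), (15,17), (17,18), (13,19), (20,22), (25,27).
Pick (1,2); next start ≥ 2 → (5,9); next start ≥ 9 → (10,12); next start ≥ 12 → (15,17); next start ≥ 17 → (17,18); next start ≥ 18 → (20,22); next start ≥ 22 → (25,27).
Selected 7 broadcasts.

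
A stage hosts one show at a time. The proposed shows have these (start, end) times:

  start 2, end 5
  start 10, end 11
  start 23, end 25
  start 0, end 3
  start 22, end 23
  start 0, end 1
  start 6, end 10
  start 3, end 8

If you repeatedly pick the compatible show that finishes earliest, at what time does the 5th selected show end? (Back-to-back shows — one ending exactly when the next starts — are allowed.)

Sort by end time and greedily take each interval whose start is ≥ the last chosen end.
Sorted by end: (0,1)  (0,3)  (2,5)  (3,8)  (6,10)  (10,11)  (22,23)  (23,25)
take (0,1); take (2,5); skip (3,8); take (6,10); take (10,11); take (22,23); take (23,25).
Selected: (0,1) (2,5) (6,10) (10,11) (22,23) (23,25)

23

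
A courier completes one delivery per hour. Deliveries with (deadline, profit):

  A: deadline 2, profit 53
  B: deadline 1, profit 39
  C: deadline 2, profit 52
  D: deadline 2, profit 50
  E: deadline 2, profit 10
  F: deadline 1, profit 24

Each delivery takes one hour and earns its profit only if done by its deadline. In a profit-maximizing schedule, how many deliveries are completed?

2

Sort by profit descending; place each in the latest free slot ≤ its deadline.
By profit: A(d2,53), C(d2,52), D(d2,50), B(d1,39), F(d1,24), E(d2,10)
A→slot 2; C→slot 1; D skipped; B skipped; F skipped; E skipped.
2 of 6 scheduled.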